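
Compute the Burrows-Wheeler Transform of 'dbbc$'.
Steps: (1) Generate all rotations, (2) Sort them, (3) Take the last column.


Rotations (sorted):
  0: $dbbc -> last char: c
  1: bbc$d -> last char: d
  2: bc$db -> last char: b
  3: c$dbb -> last char: b
  4: dbbc$ -> last char: $


BWT = cdbb$


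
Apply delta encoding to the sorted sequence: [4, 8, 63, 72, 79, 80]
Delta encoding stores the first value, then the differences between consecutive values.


First value: 4
Deltas:
  8 - 4 = 4
  63 - 8 = 55
  72 - 63 = 9
  79 - 72 = 7
  80 - 79 = 1


Delta encoded: [4, 4, 55, 9, 7, 1]


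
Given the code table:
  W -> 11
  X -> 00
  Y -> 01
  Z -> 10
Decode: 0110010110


Decoding:
01 -> Y
10 -> Z
01 -> Y
01 -> Y
10 -> Z


Result: YZYYZ


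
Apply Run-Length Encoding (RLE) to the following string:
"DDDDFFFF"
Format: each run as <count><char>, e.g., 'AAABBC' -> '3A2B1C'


Scanning runs left to right:
  i=0: run of 'D' x 4 -> '4D'
  i=4: run of 'F' x 4 -> '4F'

RLE = 4D4F


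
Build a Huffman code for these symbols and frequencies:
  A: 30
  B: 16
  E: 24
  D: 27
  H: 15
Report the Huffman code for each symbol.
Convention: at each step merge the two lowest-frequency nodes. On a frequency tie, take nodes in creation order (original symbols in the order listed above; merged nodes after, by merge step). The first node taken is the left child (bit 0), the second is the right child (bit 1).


Huffman tree construction:
Step 1: Merge H(15) + B(16) = 31
Step 2: Merge E(24) + D(27) = 51
Step 3: Merge A(30) + (H+B)(31) = 61
Step 4: Merge (E+D)(51) + (A+(H+B))(61) = 112
Read each symbol's code off the tree from the root (left child = 0, right child = 1).

Codes:
  A: 10 (length 2)
  B: 111 (length 3)
  E: 00 (length 2)
  D: 01 (length 2)
  H: 110 (length 3)
Average code length: 255/112 = 2.2768 bits/symbol


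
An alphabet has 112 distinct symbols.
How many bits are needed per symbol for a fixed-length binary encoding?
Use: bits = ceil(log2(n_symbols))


log2(112) = 6.8074
Bracket: 2^6 = 64 < 112 <= 2^7 = 128
So ceil(log2(112)) = 7

bits = ceil(log2(112)) = ceil(6.8074) = 7 bits


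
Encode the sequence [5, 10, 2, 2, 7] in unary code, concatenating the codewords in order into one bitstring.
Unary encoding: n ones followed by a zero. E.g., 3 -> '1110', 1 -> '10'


Encode each number as n ones followed by a terminating 0:
  5 -> 111110 (6 bits)
  10 -> 11111111110 (11 bits)
  2 -> 110 (3 bits)
  2 -> 110 (3 bits)
  7 -> 11111110 (8 bits)
Total length = 6 + 11 + 3 + 3 + 8 = 31 bits.

Unary([5, 10, 2, 2, 7]) = 1111101111111111011011011111110 (31 bits)


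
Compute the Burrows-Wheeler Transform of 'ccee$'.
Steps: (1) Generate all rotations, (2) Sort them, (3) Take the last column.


Rotations (sorted):
  0: $ccee -> last char: e
  1: ccee$ -> last char: $
  2: cee$c -> last char: c
  3: e$cce -> last char: e
  4: ee$cc -> last char: c


BWT = e$cec


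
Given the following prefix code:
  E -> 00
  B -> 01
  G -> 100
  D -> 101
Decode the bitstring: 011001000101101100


Decoding step by step:
Bits 01 -> B
Bits 100 -> G
Bits 100 -> G
Bits 01 -> B
Bits 01 -> B
Bits 101 -> D
Bits 100 -> G


Decoded message: BGGBBDG


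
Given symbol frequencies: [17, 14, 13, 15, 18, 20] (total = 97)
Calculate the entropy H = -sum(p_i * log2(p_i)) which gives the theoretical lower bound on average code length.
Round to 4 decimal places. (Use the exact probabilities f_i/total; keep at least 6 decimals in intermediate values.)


Per-symbol terms -p_i * log2(p_i) with p_i = f_i/97:
  p = 17/97 = 0.175258: log2(p) = -2.512450, -p*log2(p) = 0.440326
  p = 14/97 = 0.144330: log2(p) = -2.792558, -p*log2(p) = 0.403050
  p = 13/97 = 0.134021: log2(p) = -2.899473, -p*log2(p) = 0.388589
  p = 15/97 = 0.154639: log2(p) = -2.693022, -p*log2(p) = 0.416447
  p = 18/97 = 0.185567: log2(p) = -2.429988, -p*log2(p) = 0.450926
  p = 20/97 = 0.206186: log2(p) = -2.277985, -p*log2(p) = 0.469688
H = 0.440326 + 0.403050 + 0.388589 + 0.416447 + 0.450926 + 0.469688 = 2.569026

H = 2.569 bits/symbol


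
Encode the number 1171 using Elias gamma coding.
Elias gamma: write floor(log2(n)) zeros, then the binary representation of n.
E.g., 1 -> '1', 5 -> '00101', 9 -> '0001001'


num_bits = floor(log2(1171)) + 1 = 11
leading_zeros = num_bits - 1 = 10
binary(1171) = 10010010011

Elias gamma(1171) = '0000000000' + '10010010011' = 000000000010010010011 (21 bits)


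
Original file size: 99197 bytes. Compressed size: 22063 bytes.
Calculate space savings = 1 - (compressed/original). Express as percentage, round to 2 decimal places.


ratio = compressed/original = 22063/99197 = 0.222416
savings = 1 - ratio = 1 - 0.222416 = 0.777584
as a percentage: 0.777584 * 100 = 77.76%

Space savings = 1 - 22063/99197 = 77.76%


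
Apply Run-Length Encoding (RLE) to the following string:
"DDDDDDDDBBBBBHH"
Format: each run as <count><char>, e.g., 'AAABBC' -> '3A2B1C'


Scanning runs left to right:
  i=0: run of 'D' x 8 -> '8D'
  i=8: run of 'B' x 5 -> '5B'
  i=13: run of 'H' x 2 -> '2H'

RLE = 8D5B2H


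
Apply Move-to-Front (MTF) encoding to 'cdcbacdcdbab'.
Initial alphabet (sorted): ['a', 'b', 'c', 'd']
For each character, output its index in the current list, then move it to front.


MTF encoding:
'c': index 2 in ['a', 'b', 'c', 'd'] -> ['c', 'a', 'b', 'd']
'd': index 3 in ['c', 'a', 'b', 'd'] -> ['d', 'c', 'a', 'b']
'c': index 1 in ['d', 'c', 'a', 'b'] -> ['c', 'd', 'a', 'b']
'b': index 3 in ['c', 'd', 'a', 'b'] -> ['b', 'c', 'd', 'a']
'a': index 3 in ['b', 'c', 'd', 'a'] -> ['a', 'b', 'c', 'd']
'c': index 2 in ['a', 'b', 'c', 'd'] -> ['c', 'a', 'b', 'd']
'd': index 3 in ['c', 'a', 'b', 'd'] -> ['d', 'c', 'a', 'b']
'c': index 1 in ['d', 'c', 'a', 'b'] -> ['c', 'd', 'a', 'b']
'd': index 1 in ['c', 'd', 'a', 'b'] -> ['d', 'c', 'a', 'b']
'b': index 3 in ['d', 'c', 'a', 'b'] -> ['b', 'd', 'c', 'a']
'a': index 3 in ['b', 'd', 'c', 'a'] -> ['a', 'b', 'd', 'c']
'b': index 1 in ['a', 'b', 'd', 'c'] -> ['b', 'a', 'd', 'c']


Output: [2, 3, 1, 3, 3, 2, 3, 1, 1, 3, 3, 1]


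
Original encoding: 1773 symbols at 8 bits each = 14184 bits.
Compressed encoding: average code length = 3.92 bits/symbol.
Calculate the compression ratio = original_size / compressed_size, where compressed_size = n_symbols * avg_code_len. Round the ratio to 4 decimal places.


original_size = n_symbols * orig_bits = 1773 * 8 = 14184 bits
compressed_size = n_symbols * avg_code_len = 1773 * 3.92 = 6950.16 bits
ratio = original_size / compressed_size = 14184 / 6950.16 = 2.0408

Compression ratio = 2.0408


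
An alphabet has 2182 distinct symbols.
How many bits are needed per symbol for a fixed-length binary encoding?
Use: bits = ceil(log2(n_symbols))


log2(2182) = 11.0914
Bracket: 2^11 = 2048 < 2182 <= 2^12 = 4096
So ceil(log2(2182)) = 12

bits = ceil(log2(2182)) = ceil(11.0914) = 12 bits


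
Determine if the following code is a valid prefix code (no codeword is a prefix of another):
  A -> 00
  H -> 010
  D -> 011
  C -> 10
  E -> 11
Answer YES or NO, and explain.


Checking each pair (does one codeword prefix another?):
  A='00' vs H='010': no prefix
  A='00' vs D='011': no prefix
  A='00' vs C='10': no prefix
  A='00' vs E='11': no prefix
  H='010' vs A='00': no prefix
  H='010' vs D='011': no prefix
  H='010' vs C='10': no prefix
  H='010' vs E='11': no prefix
  D='011' vs A='00': no prefix
  D='011' vs H='010': no prefix
  D='011' vs C='10': no prefix
  D='011' vs E='11': no prefix
  C='10' vs A='00': no prefix
  C='10' vs H='010': no prefix
  C='10' vs D='011': no prefix
  C='10' vs E='11': no prefix
  E='11' vs A='00': no prefix
  E='11' vs H='010': no prefix
  E='11' vs D='011': no prefix
  E='11' vs C='10': no prefix
No violation found over all pairs.

YES -- this is a valid prefix code. No codeword is a prefix of any other codeword.


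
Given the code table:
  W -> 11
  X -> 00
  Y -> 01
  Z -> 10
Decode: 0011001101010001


Decoding:
00 -> X
11 -> W
00 -> X
11 -> W
01 -> Y
01 -> Y
00 -> X
01 -> Y


Result: XWXWYYXY


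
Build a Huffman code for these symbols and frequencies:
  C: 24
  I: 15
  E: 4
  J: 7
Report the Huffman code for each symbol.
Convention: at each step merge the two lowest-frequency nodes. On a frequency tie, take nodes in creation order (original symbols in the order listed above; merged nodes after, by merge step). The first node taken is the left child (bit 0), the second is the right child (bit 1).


Huffman tree construction:
Step 1: Merge E(4) + J(7) = 11
Step 2: Merge (E+J)(11) + I(15) = 26
Step 3: Merge C(24) + ((E+J)+I)(26) = 50
Read each symbol's code off the tree from the root (left child = 0, right child = 1).

Codes:
  C: 0 (length 1)
  I: 11 (length 2)
  E: 100 (length 3)
  J: 101 (length 3)
Average code length: 87/50 = 1.7400 bits/symbol


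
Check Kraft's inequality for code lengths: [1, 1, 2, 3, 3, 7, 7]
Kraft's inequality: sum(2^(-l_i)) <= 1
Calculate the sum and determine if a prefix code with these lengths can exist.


Sum = 2^(-1) + 2^(-1) + 2^(-2) + 2^(-3) + 2^(-3) + 2^(-7) + 2^(-7)
    = 0.5 + 0.5 + 0.25 + 0.125 + 0.125 + 0.0078125 + 0.0078125
    = 194/128 = 1.515625
Since 1.515625 > 1, Kraft's inequality is NOT satisfied.
A prefix code with these lengths CANNOT exist.

Kraft sum = 1.515625. Not satisfied.


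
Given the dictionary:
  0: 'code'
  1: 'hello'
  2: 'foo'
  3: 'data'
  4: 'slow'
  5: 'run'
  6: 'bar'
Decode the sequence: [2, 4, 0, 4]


Look up each index in the dictionary:
  2 -> 'foo'
  4 -> 'slow'
  0 -> 'code'
  4 -> 'slow'

Decoded: "foo slow code slow"


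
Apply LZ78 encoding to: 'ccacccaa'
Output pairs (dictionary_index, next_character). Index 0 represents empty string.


LZ78 encoding steps:
Dictionary: {0: ''}
Step 1: w='' (idx 0), next='c' -> output (0, 'c'), add 'c' as idx 1
Step 2: w='c' (idx 1), next='a' -> output (1, 'a'), add 'ca' as idx 2
Step 3: w='c' (idx 1), next='c' -> output (1, 'c'), add 'cc' as idx 3
Step 4: w='ca' (idx 2), next='a' -> output (2, 'a'), add 'caa' as idx 4


Encoded: [(0, 'c'), (1, 'a'), (1, 'c'), (2, 'a')]


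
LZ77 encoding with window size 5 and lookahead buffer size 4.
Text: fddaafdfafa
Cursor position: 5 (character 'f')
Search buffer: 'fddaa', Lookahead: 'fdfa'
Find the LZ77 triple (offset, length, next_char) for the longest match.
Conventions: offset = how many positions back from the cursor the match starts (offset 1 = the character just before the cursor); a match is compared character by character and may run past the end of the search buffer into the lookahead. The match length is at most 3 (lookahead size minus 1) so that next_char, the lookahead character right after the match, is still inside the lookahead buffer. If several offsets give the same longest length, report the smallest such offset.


Try each offset into the search buffer:
  offset=1 (pos 4, char 'a'): match length 0
  offset=2 (pos 3, char 'a'): match length 0
  offset=3 (pos 2, char 'd'): match length 0
  offset=4 (pos 1, char 'd'): match length 0
  offset=5 (pos 0, char 'f'): match length 2
Longest match has length 2 at offset 5.
next_char = character at position 5 + 2 = 7 -> 'f'

Best match: offset=5, length=2 (matching 'fd' starting at position 0)
LZ77 triple: (5, 2, 'f')


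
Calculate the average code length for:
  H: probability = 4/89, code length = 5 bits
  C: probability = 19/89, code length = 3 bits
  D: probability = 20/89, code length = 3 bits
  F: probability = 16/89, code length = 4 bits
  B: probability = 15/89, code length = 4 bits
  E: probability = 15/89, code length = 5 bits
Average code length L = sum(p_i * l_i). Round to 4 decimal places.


Weighted contributions p_i * l_i:
  H: (4/89) * 5 = 20/89
  C: (19/89) * 3 = 57/89
  D: (20/89) * 3 = 60/89
  F: (16/89) * 4 = 64/89
  B: (15/89) * 4 = 60/89
  E: (15/89) * 5 = 75/89
Sum = (20 + 57 + 60 + 64 + 60 + 75)/89 = 336/89

L = 336/89 = 3.7753 bits/symbol


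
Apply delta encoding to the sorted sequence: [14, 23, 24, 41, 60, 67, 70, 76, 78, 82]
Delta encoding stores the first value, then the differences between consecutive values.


First value: 14
Deltas:
  23 - 14 = 9
  24 - 23 = 1
  41 - 24 = 17
  60 - 41 = 19
  67 - 60 = 7
  70 - 67 = 3
  76 - 70 = 6
  78 - 76 = 2
  82 - 78 = 4


Delta encoded: [14, 9, 1, 17, 19, 7, 3, 6, 2, 4]


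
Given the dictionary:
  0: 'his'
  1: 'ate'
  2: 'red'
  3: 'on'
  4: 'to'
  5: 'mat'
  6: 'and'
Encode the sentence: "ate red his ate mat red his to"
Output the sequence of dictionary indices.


Look up each word in the dictionary:
  'ate' -> 1
  'red' -> 2
  'his' -> 0
  'ate' -> 1
  'mat' -> 5
  'red' -> 2
  'his' -> 0
  'to' -> 4

Encoded: [1, 2, 0, 1, 5, 2, 0, 4]


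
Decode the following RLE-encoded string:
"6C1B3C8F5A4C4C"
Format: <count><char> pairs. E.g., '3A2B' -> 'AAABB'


Expanding each <count><char> pair:
  6C -> 'CCCCCC'
  1B -> 'B'
  3C -> 'CCC'
  8F -> 'FFFFFFFF'
  5A -> 'AAAAA'
  4C -> 'CCCC'
  4C -> 'CCCC'

Decoded = CCCCCCBCCCFFFFFFFFAAAAACCCCCCCC


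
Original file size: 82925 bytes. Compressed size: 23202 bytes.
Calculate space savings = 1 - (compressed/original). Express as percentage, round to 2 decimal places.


ratio = compressed/original = 23202/82925 = 0.279795
savings = 1 - ratio = 1 - 0.279795 = 0.720205
as a percentage: 0.720205 * 100 = 72.02%

Space savings = 1 - 23202/82925 = 72.02%


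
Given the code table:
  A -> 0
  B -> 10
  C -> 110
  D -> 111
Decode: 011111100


Decoding:
0 -> A
111 -> D
111 -> D
0 -> A
0 -> A


Result: ADDAA


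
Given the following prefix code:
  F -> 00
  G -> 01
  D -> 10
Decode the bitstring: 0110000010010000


Decoding step by step:
Bits 01 -> G
Bits 10 -> D
Bits 00 -> F
Bits 00 -> F
Bits 10 -> D
Bits 01 -> G
Bits 00 -> F
Bits 00 -> F


Decoded message: GDFFDGFF


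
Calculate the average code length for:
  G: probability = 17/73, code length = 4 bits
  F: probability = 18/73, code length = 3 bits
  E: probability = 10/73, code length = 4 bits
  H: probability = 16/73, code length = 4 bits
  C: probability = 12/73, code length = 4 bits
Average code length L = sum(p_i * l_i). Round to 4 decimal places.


Weighted contributions p_i * l_i:
  G: (17/73) * 4 = 68/73
  F: (18/73) * 3 = 54/73
  E: (10/73) * 4 = 40/73
  H: (16/73) * 4 = 64/73
  C: (12/73) * 4 = 48/73
Sum = (68 + 54 + 40 + 64 + 48)/73 = 274/73

L = 274/73 = 3.7534 bits/symbol


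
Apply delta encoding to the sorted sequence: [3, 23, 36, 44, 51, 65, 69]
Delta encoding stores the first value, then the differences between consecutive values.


First value: 3
Deltas:
  23 - 3 = 20
  36 - 23 = 13
  44 - 36 = 8
  51 - 44 = 7
  65 - 51 = 14
  69 - 65 = 4


Delta encoded: [3, 20, 13, 8, 7, 14, 4]


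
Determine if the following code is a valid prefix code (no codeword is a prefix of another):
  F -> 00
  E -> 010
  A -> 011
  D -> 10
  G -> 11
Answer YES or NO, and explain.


Checking each pair (does one codeword prefix another?):
  F='00' vs E='010': no prefix
  F='00' vs A='011': no prefix
  F='00' vs D='10': no prefix
  F='00' vs G='11': no prefix
  E='010' vs F='00': no prefix
  E='010' vs A='011': no prefix
  E='010' vs D='10': no prefix
  E='010' vs G='11': no prefix
  A='011' vs F='00': no prefix
  A='011' vs E='010': no prefix
  A='011' vs D='10': no prefix
  A='011' vs G='11': no prefix
  D='10' vs F='00': no prefix
  D='10' vs E='010': no prefix
  D='10' vs A='011': no prefix
  D='10' vs G='11': no prefix
  G='11' vs F='00': no prefix
  G='11' vs E='010': no prefix
  G='11' vs A='011': no prefix
  G='11' vs D='10': no prefix
No violation found over all pairs.

YES -- this is a valid prefix code. No codeword is a prefix of any other codeword.


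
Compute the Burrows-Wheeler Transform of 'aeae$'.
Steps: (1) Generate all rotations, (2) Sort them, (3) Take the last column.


Rotations (sorted):
  0: $aeae -> last char: e
  1: ae$ae -> last char: e
  2: aeae$ -> last char: $
  3: e$aea -> last char: a
  4: eae$a -> last char: a


BWT = ee$aa


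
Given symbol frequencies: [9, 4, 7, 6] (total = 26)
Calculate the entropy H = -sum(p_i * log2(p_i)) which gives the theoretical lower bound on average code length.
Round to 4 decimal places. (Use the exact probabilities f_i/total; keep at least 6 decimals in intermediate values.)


Per-symbol terms -p_i * log2(p_i) with p_i = f_i/26:
  p = 9/26 = 0.346154: log2(p) = -1.530515, -p*log2(p) = 0.529794
  p = 4/26 = 0.153846: log2(p) = -2.700440, -p*log2(p) = 0.415452
  p = 7/26 = 0.269231: log2(p) = -1.893085, -p*log2(p) = 0.509677
  p = 6/26 = 0.230769: log2(p) = -2.115477, -p*log2(p) = 0.488187
H = 0.529794 + 0.415452 + 0.509677 + 0.488187 = 1.943110

H = 1.9431 bits/symbol


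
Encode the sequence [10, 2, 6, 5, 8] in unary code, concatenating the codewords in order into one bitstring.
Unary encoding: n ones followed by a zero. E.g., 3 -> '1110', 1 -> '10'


Encode each number as n ones followed by a terminating 0:
  10 -> 11111111110 (11 bits)
  2 -> 110 (3 bits)
  6 -> 1111110 (7 bits)
  5 -> 111110 (6 bits)
  8 -> 111111110 (9 bits)
Total length = 11 + 3 + 7 + 6 + 9 = 36 bits.

Unary([10, 2, 6, 5, 8]) = 111111111101101111110111110111111110 (36 bits)


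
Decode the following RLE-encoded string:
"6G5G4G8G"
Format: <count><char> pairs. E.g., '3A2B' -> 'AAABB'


Expanding each <count><char> pair:
  6G -> 'GGGGGG'
  5G -> 'GGGGG'
  4G -> 'GGGG'
  8G -> 'GGGGGGGG'

Decoded = GGGGGGGGGGGGGGGGGGGGGGG


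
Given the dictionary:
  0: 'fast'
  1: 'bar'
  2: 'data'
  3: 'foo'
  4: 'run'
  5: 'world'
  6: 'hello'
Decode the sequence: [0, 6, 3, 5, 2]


Look up each index in the dictionary:
  0 -> 'fast'
  6 -> 'hello'
  3 -> 'foo'
  5 -> 'world'
  2 -> 'data'

Decoded: "fast hello foo world data"


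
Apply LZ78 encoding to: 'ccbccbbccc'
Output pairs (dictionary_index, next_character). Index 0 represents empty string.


LZ78 encoding steps:
Dictionary: {0: ''}
Step 1: w='' (idx 0), next='c' -> output (0, 'c'), add 'c' as idx 1
Step 2: w='c' (idx 1), next='b' -> output (1, 'b'), add 'cb' as idx 2
Step 3: w='c' (idx 1), next='c' -> output (1, 'c'), add 'cc' as idx 3
Step 4: w='' (idx 0), next='b' -> output (0, 'b'), add 'b' as idx 4
Step 5: w='b' (idx 4), next='c' -> output (4, 'c'), add 'bc' as idx 5
Step 6: w='cc' (idx 3), end of input -> output (3, '')


Encoded: [(0, 'c'), (1, 'b'), (1, 'c'), (0, 'b'), (4, 'c'), (3, '')]


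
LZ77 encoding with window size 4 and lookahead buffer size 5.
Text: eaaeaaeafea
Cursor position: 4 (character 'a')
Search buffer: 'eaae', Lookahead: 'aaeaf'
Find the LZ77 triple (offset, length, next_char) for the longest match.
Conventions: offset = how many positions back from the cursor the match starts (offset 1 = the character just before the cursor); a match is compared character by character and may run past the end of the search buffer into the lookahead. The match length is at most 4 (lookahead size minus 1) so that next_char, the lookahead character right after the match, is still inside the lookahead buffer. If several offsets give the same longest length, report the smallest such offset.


Try each offset into the search buffer:
  offset=1 (pos 3, char 'e'): match length 0
  offset=2 (pos 2, char 'a'): match length 1
  offset=3 (pos 1, char 'a'): match length 4
  offset=4 (pos 0, char 'e'): match length 0
Longest match has length 4 at offset 3.
next_char = character at position 4 + 4 = 8 -> 'f'

Best match: offset=3, length=4 (matching 'aaea' starting at position 1)
LZ77 triple: (3, 4, 'f')


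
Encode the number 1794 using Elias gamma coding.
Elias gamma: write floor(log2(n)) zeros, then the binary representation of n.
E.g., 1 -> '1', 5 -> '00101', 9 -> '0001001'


num_bits = floor(log2(1794)) + 1 = 11
leading_zeros = num_bits - 1 = 10
binary(1794) = 11100000010

Elias gamma(1794) = '0000000000' + '11100000010' = 000000000011100000010 (21 bits)


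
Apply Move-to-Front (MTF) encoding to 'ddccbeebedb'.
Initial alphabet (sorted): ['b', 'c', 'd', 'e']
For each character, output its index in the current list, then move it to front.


MTF encoding:
'd': index 2 in ['b', 'c', 'd', 'e'] -> ['d', 'b', 'c', 'e']
'd': index 0 in ['d', 'b', 'c', 'e'] -> ['d', 'b', 'c', 'e']
'c': index 2 in ['d', 'b', 'c', 'e'] -> ['c', 'd', 'b', 'e']
'c': index 0 in ['c', 'd', 'b', 'e'] -> ['c', 'd', 'b', 'e']
'b': index 2 in ['c', 'd', 'b', 'e'] -> ['b', 'c', 'd', 'e']
'e': index 3 in ['b', 'c', 'd', 'e'] -> ['e', 'b', 'c', 'd']
'e': index 0 in ['e', 'b', 'c', 'd'] -> ['e', 'b', 'c', 'd']
'b': index 1 in ['e', 'b', 'c', 'd'] -> ['b', 'e', 'c', 'd']
'e': index 1 in ['b', 'e', 'c', 'd'] -> ['e', 'b', 'c', 'd']
'd': index 3 in ['e', 'b', 'c', 'd'] -> ['d', 'e', 'b', 'c']
'b': index 2 in ['d', 'e', 'b', 'c'] -> ['b', 'd', 'e', 'c']


Output: [2, 0, 2, 0, 2, 3, 0, 1, 1, 3, 2]


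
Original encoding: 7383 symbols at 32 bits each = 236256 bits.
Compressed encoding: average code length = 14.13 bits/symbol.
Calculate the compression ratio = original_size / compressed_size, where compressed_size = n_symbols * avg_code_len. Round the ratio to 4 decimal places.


original_size = n_symbols * orig_bits = 7383 * 32 = 236256 bits
compressed_size = n_symbols * avg_code_len = 7383 * 14.13 = 104321.79 bits
ratio = original_size / compressed_size = 236256 / 104321.79 = 2.2647

Compression ratio = 2.2647


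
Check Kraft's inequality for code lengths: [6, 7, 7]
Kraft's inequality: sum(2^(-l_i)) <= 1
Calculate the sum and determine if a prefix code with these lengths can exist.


Sum = 2^(-6) + 2^(-7) + 2^(-7)
    = 0.015625 + 0.0078125 + 0.0078125
    = 4/128 = 0.03125
Since 0.03125 <= 1, Kraft's inequality IS satisfied.
A prefix code with these lengths CAN exist.

Kraft sum = 0.03125. Satisfied.


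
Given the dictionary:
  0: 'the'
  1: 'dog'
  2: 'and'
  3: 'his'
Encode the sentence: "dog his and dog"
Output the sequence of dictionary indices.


Look up each word in the dictionary:
  'dog' -> 1
  'his' -> 3
  'and' -> 2
  'dog' -> 1

Encoded: [1, 3, 2, 1]


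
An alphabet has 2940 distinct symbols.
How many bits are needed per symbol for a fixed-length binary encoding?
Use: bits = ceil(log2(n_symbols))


log2(2940) = 11.5216
Bracket: 2^11 = 2048 < 2940 <= 2^12 = 4096
So ceil(log2(2940)) = 12

bits = ceil(log2(2940)) = ceil(11.5216) = 12 bits


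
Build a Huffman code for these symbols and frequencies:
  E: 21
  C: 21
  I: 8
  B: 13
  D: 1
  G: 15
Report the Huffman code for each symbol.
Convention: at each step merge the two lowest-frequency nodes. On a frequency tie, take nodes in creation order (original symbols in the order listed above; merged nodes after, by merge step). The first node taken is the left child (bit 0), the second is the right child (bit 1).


Huffman tree construction:
Step 1: Merge D(1) + I(8) = 9
Step 2: Merge (D+I)(9) + B(13) = 22
Step 3: Merge G(15) + E(21) = 36
Step 4: Merge C(21) + ((D+I)+B)(22) = 43
Step 5: Merge (G+E)(36) + (C+((D+I)+B))(43) = 79
Read each symbol's code off the tree from the root (left child = 0, right child = 1).

Codes:
  E: 01 (length 2)
  C: 10 (length 2)
  I: 1101 (length 4)
  B: 111 (length 3)
  D: 1100 (length 4)
  G: 00 (length 2)
Average code length: 189/79 = 2.3924 bits/symbol


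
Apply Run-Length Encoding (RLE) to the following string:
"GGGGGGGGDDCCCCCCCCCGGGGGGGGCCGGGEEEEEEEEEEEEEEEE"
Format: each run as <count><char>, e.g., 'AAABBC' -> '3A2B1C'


Scanning runs left to right:
  i=0: run of 'G' x 8 -> '8G'
  i=8: run of 'D' x 2 -> '2D'
  i=10: run of 'C' x 9 -> '9C'
  i=19: run of 'G' x 8 -> '8G'
  i=27: run of 'C' x 2 -> '2C'
  i=29: run of 'G' x 3 -> '3G'
  i=32: run of 'E' x 16 -> '16E'

RLE = 8G2D9C8G2C3G16E


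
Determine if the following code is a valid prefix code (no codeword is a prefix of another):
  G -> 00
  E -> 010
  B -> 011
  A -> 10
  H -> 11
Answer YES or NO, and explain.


Checking each pair (does one codeword prefix another?):
  G='00' vs E='010': no prefix
  G='00' vs B='011': no prefix
  G='00' vs A='10': no prefix
  G='00' vs H='11': no prefix
  E='010' vs G='00': no prefix
  E='010' vs B='011': no prefix
  E='010' vs A='10': no prefix
  E='010' vs H='11': no prefix
  B='011' vs G='00': no prefix
  B='011' vs E='010': no prefix
  B='011' vs A='10': no prefix
  B='011' vs H='11': no prefix
  A='10' vs G='00': no prefix
  A='10' vs E='010': no prefix
  A='10' vs B='011': no prefix
  A='10' vs H='11': no prefix
  H='11' vs G='00': no prefix
  H='11' vs E='010': no prefix
  H='11' vs B='011': no prefix
  H='11' vs A='10': no prefix
No violation found over all pairs.

YES -- this is a valid prefix code. No codeword is a prefix of any other codeword.


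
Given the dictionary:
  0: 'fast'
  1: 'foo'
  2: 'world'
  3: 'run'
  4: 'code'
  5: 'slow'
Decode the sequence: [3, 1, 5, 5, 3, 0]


Look up each index in the dictionary:
  3 -> 'run'
  1 -> 'foo'
  5 -> 'slow'
  5 -> 'slow'
  3 -> 'run'
  0 -> 'fast'

Decoded: "run foo slow slow run fast"


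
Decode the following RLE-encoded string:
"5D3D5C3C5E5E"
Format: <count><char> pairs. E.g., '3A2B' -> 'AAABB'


Expanding each <count><char> pair:
  5D -> 'DDDDD'
  3D -> 'DDD'
  5C -> 'CCCCC'
  3C -> 'CCC'
  5E -> 'EEEEE'
  5E -> 'EEEEE'

Decoded = DDDDDDDDCCCCCCCCEEEEEEEEEE


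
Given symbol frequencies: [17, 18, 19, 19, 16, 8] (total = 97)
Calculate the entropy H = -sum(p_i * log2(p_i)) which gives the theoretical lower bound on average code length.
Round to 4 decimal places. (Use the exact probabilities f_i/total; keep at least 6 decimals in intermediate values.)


Per-symbol terms -p_i * log2(p_i) with p_i = f_i/97:
  p = 17/97 = 0.175258: log2(p) = -2.512450, -p*log2(p) = 0.440326
  p = 18/97 = 0.185567: log2(p) = -2.429988, -p*log2(p) = 0.450926
  p = 19/97 = 0.195876: log2(p) = -2.351985, -p*log2(p) = 0.460698
  p = 19/97 = 0.195876: log2(p) = -2.351985, -p*log2(p) = 0.460698
  p = 16/97 = 0.164948: log2(p) = -2.599913, -p*log2(p) = 0.428852
  p = 8/97 = 0.082474: log2(p) = -3.599913, -p*log2(p) = 0.296900
H = 0.440326 + 0.450926 + 0.460698 + 0.460698 + 0.428852 + 0.296900 = 2.538400

H = 2.5384 bits/symbol


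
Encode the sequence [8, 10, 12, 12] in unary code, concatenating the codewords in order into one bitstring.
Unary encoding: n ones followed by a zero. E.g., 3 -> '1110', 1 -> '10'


Encode each number as n ones followed by a terminating 0:
  8 -> 111111110 (9 bits)
  10 -> 11111111110 (11 bits)
  12 -> 1111111111110 (13 bits)
  12 -> 1111111111110 (13 bits)
Total length = 9 + 11 + 13 + 13 = 46 bits.

Unary([8, 10, 12, 12]) = 1111111101111111111011111111111101111111111110 (46 bits)


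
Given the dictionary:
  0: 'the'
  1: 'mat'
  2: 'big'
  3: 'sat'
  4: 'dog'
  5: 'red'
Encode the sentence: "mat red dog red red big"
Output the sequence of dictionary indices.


Look up each word in the dictionary:
  'mat' -> 1
  'red' -> 5
  'dog' -> 4
  'red' -> 5
  'red' -> 5
  'big' -> 2

Encoded: [1, 5, 4, 5, 5, 2]


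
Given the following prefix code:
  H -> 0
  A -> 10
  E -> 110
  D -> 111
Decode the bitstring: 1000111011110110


Decoding step by step:
Bits 10 -> A
Bits 0 -> H
Bits 0 -> H
Bits 111 -> D
Bits 0 -> H
Bits 111 -> D
Bits 10 -> A
Bits 110 -> E


Decoded message: AHHDHDAE


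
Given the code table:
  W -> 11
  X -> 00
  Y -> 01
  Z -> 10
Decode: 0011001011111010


Decoding:
00 -> X
11 -> W
00 -> X
10 -> Z
11 -> W
11 -> W
10 -> Z
10 -> Z


Result: XWXZWWZZ


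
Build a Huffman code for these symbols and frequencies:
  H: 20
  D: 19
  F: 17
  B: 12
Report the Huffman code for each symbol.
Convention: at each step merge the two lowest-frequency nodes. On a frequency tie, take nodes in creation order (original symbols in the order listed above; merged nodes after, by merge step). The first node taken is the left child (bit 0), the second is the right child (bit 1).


Huffman tree construction:
Step 1: Merge B(12) + F(17) = 29
Step 2: Merge D(19) + H(20) = 39
Step 3: Merge (B+F)(29) + (D+H)(39) = 68
Read each symbol's code off the tree from the root (left child = 0, right child = 1).

Codes:
  H: 11 (length 2)
  D: 10 (length 2)
  F: 01 (length 2)
  B: 00 (length 2)
Average code length: 136/68 = 2.0000 bits/symbol


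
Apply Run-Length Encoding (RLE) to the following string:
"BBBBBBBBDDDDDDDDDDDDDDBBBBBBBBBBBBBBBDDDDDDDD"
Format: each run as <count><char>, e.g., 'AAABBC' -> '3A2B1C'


Scanning runs left to right:
  i=0: run of 'B' x 8 -> '8B'
  i=8: run of 'D' x 14 -> '14D'
  i=22: run of 'B' x 15 -> '15B'
  i=37: run of 'D' x 8 -> '8D'

RLE = 8B14D15B8D


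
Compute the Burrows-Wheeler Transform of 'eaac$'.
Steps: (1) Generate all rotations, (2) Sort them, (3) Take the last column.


Rotations (sorted):
  0: $eaac -> last char: c
  1: aac$e -> last char: e
  2: ac$ea -> last char: a
  3: c$eaa -> last char: a
  4: eaac$ -> last char: $


BWT = ceaa$


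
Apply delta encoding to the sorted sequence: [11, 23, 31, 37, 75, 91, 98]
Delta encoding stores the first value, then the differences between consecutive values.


First value: 11
Deltas:
  23 - 11 = 12
  31 - 23 = 8
  37 - 31 = 6
  75 - 37 = 38
  91 - 75 = 16
  98 - 91 = 7


Delta encoded: [11, 12, 8, 6, 38, 16, 7]


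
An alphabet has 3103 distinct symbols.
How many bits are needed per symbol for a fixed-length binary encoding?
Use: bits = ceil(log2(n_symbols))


log2(3103) = 11.5994
Bracket: 2^11 = 2048 < 3103 <= 2^12 = 4096
So ceil(log2(3103)) = 12

bits = ceil(log2(3103)) = ceil(11.5994) = 12 bits


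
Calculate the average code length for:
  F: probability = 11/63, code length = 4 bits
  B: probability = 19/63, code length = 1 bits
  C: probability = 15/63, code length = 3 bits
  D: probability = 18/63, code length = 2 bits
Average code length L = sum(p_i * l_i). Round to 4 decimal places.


Weighted contributions p_i * l_i:
  F: (11/63) * 4 = 44/63
  B: (19/63) * 1 = 19/63
  C: (15/63) * 3 = 45/63
  D: (18/63) * 2 = 36/63
Sum = (44 + 19 + 45 + 36)/63 = 144/63

L = 144/63 = 2.2857 bits/symbol


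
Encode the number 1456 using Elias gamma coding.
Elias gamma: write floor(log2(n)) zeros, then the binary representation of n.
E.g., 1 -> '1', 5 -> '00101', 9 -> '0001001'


num_bits = floor(log2(1456)) + 1 = 11
leading_zeros = num_bits - 1 = 10
binary(1456) = 10110110000

Elias gamma(1456) = '0000000000' + '10110110000' = 000000000010110110000 (21 bits)


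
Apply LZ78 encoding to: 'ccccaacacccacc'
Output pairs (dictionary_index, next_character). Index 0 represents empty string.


LZ78 encoding steps:
Dictionary: {0: ''}
Step 1: w='' (idx 0), next='c' -> output (0, 'c'), add 'c' as idx 1
Step 2: w='c' (idx 1), next='c' -> output (1, 'c'), add 'cc' as idx 2
Step 3: w='c' (idx 1), next='a' -> output (1, 'a'), add 'ca' as idx 3
Step 4: w='' (idx 0), next='a' -> output (0, 'a'), add 'a' as idx 4
Step 5: w='ca' (idx 3), next='c' -> output (3, 'c'), add 'cac' as idx 5
Step 6: w='cc' (idx 2), next='a' -> output (2, 'a'), add 'cca' as idx 6
Step 7: w='cc' (idx 2), end of input -> output (2, '')


Encoded: [(0, 'c'), (1, 'c'), (1, 'a'), (0, 'a'), (3, 'c'), (2, 'a'), (2, '')]


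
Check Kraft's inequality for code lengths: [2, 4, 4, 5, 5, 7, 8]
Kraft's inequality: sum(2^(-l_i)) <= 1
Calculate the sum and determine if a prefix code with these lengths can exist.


Sum = 2^(-2) + 2^(-4) + 2^(-4) + 2^(-5) + 2^(-5) + 2^(-7) + 2^(-8)
    = 0.25 + 0.0625 + 0.0625 + 0.03125 + 0.03125 + 0.0078125 + 0.00390625
    = 115/256 = 0.44921875
Since 0.44921875 <= 1, Kraft's inequality IS satisfied.
A prefix code with these lengths CAN exist.

Kraft sum = 0.44921875. Satisfied.


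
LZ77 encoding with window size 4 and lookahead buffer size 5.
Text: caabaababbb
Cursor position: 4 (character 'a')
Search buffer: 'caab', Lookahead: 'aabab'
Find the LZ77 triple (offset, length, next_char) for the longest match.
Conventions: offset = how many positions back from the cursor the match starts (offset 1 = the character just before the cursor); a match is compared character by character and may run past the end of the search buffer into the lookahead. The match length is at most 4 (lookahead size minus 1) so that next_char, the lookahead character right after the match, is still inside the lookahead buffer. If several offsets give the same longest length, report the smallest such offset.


Try each offset into the search buffer:
  offset=1 (pos 3, char 'b'): match length 0
  offset=2 (pos 2, char 'a'): match length 1
  offset=3 (pos 1, char 'a'): match length 4
  offset=4 (pos 0, char 'c'): match length 0
Longest match has length 4 at offset 3.
next_char = character at position 4 + 4 = 8 -> 'b'

Best match: offset=3, length=4 (matching 'aaba' starting at position 1)
LZ77 triple: (3, 4, 'b')


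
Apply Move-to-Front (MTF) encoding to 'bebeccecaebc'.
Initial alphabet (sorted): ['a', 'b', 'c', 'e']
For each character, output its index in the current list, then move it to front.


MTF encoding:
'b': index 1 in ['a', 'b', 'c', 'e'] -> ['b', 'a', 'c', 'e']
'e': index 3 in ['b', 'a', 'c', 'e'] -> ['e', 'b', 'a', 'c']
'b': index 1 in ['e', 'b', 'a', 'c'] -> ['b', 'e', 'a', 'c']
'e': index 1 in ['b', 'e', 'a', 'c'] -> ['e', 'b', 'a', 'c']
'c': index 3 in ['e', 'b', 'a', 'c'] -> ['c', 'e', 'b', 'a']
'c': index 0 in ['c', 'e', 'b', 'a'] -> ['c', 'e', 'b', 'a']
'e': index 1 in ['c', 'e', 'b', 'a'] -> ['e', 'c', 'b', 'a']
'c': index 1 in ['e', 'c', 'b', 'a'] -> ['c', 'e', 'b', 'a']
'a': index 3 in ['c', 'e', 'b', 'a'] -> ['a', 'c', 'e', 'b']
'e': index 2 in ['a', 'c', 'e', 'b'] -> ['e', 'a', 'c', 'b']
'b': index 3 in ['e', 'a', 'c', 'b'] -> ['b', 'e', 'a', 'c']
'c': index 3 in ['b', 'e', 'a', 'c'] -> ['c', 'b', 'e', 'a']


Output: [1, 3, 1, 1, 3, 0, 1, 1, 3, 2, 3, 3]


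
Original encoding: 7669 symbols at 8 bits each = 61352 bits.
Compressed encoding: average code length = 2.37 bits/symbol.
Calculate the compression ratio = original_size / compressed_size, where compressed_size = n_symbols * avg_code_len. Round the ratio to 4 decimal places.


original_size = n_symbols * orig_bits = 7669 * 8 = 61352 bits
compressed_size = n_symbols * avg_code_len = 7669 * 2.37 = 18175.53 bits
ratio = original_size / compressed_size = 61352 / 18175.53 = 3.3755

Compression ratio = 3.3755


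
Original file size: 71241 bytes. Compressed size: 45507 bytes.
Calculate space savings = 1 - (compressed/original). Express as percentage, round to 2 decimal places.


ratio = compressed/original = 45507/71241 = 0.638775
savings = 1 - ratio = 1 - 0.638775 = 0.361225
as a percentage: 0.361225 * 100 = 36.12%

Space savings = 1 - 45507/71241 = 36.12%


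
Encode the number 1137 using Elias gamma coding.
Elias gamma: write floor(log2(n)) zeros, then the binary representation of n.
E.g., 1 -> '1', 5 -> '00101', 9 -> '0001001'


num_bits = floor(log2(1137)) + 1 = 11
leading_zeros = num_bits - 1 = 10
binary(1137) = 10001110001

Elias gamma(1137) = '0000000000' + '10001110001' = 000000000010001110001 (21 bits)


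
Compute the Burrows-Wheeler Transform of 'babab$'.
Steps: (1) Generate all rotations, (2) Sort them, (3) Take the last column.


Rotations (sorted):
  0: $babab -> last char: b
  1: ab$bab -> last char: b
  2: abab$b -> last char: b
  3: b$baba -> last char: a
  4: bab$ba -> last char: a
  5: babab$ -> last char: $


BWT = bbbaa$


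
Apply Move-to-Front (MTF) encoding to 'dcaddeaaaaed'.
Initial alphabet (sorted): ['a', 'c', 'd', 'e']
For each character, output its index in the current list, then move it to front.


MTF encoding:
'd': index 2 in ['a', 'c', 'd', 'e'] -> ['d', 'a', 'c', 'e']
'c': index 2 in ['d', 'a', 'c', 'e'] -> ['c', 'd', 'a', 'e']
'a': index 2 in ['c', 'd', 'a', 'e'] -> ['a', 'c', 'd', 'e']
'd': index 2 in ['a', 'c', 'd', 'e'] -> ['d', 'a', 'c', 'e']
'd': index 0 in ['d', 'a', 'c', 'e'] -> ['d', 'a', 'c', 'e']
'e': index 3 in ['d', 'a', 'c', 'e'] -> ['e', 'd', 'a', 'c']
'a': index 2 in ['e', 'd', 'a', 'c'] -> ['a', 'e', 'd', 'c']
'a': index 0 in ['a', 'e', 'd', 'c'] -> ['a', 'e', 'd', 'c']
'a': index 0 in ['a', 'e', 'd', 'c'] -> ['a', 'e', 'd', 'c']
'a': index 0 in ['a', 'e', 'd', 'c'] -> ['a', 'e', 'd', 'c']
'e': index 1 in ['a', 'e', 'd', 'c'] -> ['e', 'a', 'd', 'c']
'd': index 2 in ['e', 'a', 'd', 'c'] -> ['d', 'e', 'a', 'c']


Output: [2, 2, 2, 2, 0, 3, 2, 0, 0, 0, 1, 2]


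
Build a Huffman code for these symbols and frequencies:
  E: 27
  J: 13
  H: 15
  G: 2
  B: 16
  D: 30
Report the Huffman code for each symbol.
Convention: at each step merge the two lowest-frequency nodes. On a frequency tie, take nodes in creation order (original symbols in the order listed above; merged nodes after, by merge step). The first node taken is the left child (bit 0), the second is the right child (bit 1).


Huffman tree construction:
Step 1: Merge G(2) + J(13) = 15
Step 2: Merge H(15) + (G+J)(15) = 30
Step 3: Merge B(16) + E(27) = 43
Step 4: Merge D(30) + (H+(G+J))(30) = 60
Step 5: Merge (B+E)(43) + (D+(H+(G+J)))(60) = 103
Read each symbol's code off the tree from the root (left child = 0, right child = 1).

Codes:
  E: 01 (length 2)
  J: 1111 (length 4)
  H: 110 (length 3)
  G: 1110 (length 4)
  B: 00 (length 2)
  D: 10 (length 2)
Average code length: 251/103 = 2.4369 bits/symbol


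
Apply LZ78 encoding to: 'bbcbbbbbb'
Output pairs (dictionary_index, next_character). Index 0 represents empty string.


LZ78 encoding steps:
Dictionary: {0: ''}
Step 1: w='' (idx 0), next='b' -> output (0, 'b'), add 'b' as idx 1
Step 2: w='b' (idx 1), next='c' -> output (1, 'c'), add 'bc' as idx 2
Step 3: w='b' (idx 1), next='b' -> output (1, 'b'), add 'bb' as idx 3
Step 4: w='bb' (idx 3), next='b' -> output (3, 'b'), add 'bbb' as idx 4
Step 5: w='b' (idx 1), end of input -> output (1, '')


Encoded: [(0, 'b'), (1, 'c'), (1, 'b'), (3, 'b'), (1, '')]


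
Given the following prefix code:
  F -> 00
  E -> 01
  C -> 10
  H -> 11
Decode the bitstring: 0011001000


Decoding step by step:
Bits 00 -> F
Bits 11 -> H
Bits 00 -> F
Bits 10 -> C
Bits 00 -> F


Decoded message: FHFCF


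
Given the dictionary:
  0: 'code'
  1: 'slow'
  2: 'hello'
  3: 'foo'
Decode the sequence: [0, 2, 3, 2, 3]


Look up each index in the dictionary:
  0 -> 'code'
  2 -> 'hello'
  3 -> 'foo'
  2 -> 'hello'
  3 -> 'foo'

Decoded: "code hello foo hello foo"


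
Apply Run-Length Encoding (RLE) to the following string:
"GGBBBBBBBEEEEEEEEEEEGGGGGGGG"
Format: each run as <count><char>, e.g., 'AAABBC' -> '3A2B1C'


Scanning runs left to right:
  i=0: run of 'G' x 2 -> '2G'
  i=2: run of 'B' x 7 -> '7B'
  i=9: run of 'E' x 11 -> '11E'
  i=20: run of 'G' x 8 -> '8G'

RLE = 2G7B11E8G


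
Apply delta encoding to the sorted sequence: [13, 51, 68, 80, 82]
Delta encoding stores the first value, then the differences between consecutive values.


First value: 13
Deltas:
  51 - 13 = 38
  68 - 51 = 17
  80 - 68 = 12
  82 - 80 = 2


Delta encoded: [13, 38, 17, 12, 2]


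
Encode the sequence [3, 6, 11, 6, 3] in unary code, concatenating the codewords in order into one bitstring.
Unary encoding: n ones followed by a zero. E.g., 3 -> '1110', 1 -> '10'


Encode each number as n ones followed by a terminating 0:
  3 -> 1110 (4 bits)
  6 -> 1111110 (7 bits)
  11 -> 111111111110 (12 bits)
  6 -> 1111110 (7 bits)
  3 -> 1110 (4 bits)
Total length = 4 + 7 + 12 + 7 + 4 = 34 bits.

Unary([3, 6, 11, 6, 3]) = 1110111111011111111111011111101110 (34 bits)


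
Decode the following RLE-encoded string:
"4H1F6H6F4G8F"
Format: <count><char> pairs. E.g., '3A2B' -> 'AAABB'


Expanding each <count><char> pair:
  4H -> 'HHHH'
  1F -> 'F'
  6H -> 'HHHHHH'
  6F -> 'FFFFFF'
  4G -> 'GGGG'
  8F -> 'FFFFFFFF'

Decoded = HHHHFHHHHHHFFFFFFGGGGFFFFFFFF


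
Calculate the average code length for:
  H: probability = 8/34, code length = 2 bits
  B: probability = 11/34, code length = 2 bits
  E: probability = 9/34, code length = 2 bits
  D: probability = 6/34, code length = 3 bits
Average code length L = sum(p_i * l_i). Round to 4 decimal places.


Weighted contributions p_i * l_i:
  H: (8/34) * 2 = 16/34
  B: (11/34) * 2 = 22/34
  E: (9/34) * 2 = 18/34
  D: (6/34) * 3 = 18/34
Sum = (16 + 22 + 18 + 18)/34 = 74/34

L = 74/34 = 2.1765 bits/symbol


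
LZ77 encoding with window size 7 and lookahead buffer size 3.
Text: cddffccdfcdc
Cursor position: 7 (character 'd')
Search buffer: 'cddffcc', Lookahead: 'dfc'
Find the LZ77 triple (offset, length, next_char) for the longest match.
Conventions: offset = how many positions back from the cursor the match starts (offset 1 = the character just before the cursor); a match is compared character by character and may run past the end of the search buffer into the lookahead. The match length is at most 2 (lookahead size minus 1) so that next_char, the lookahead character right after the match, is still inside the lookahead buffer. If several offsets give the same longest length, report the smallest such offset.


Try each offset into the search buffer:
  offset=1 (pos 6, char 'c'): match length 0
  offset=2 (pos 5, char 'c'): match length 0
  offset=3 (pos 4, char 'f'): match length 0
  offset=4 (pos 3, char 'f'): match length 0
  offset=5 (pos 2, char 'd'): match length 2
  offset=6 (pos 1, char 'd'): match length 1
  offset=7 (pos 0, char 'c'): match length 0
Longest match has length 2 at offset 5.
next_char = character at position 7 + 2 = 9 -> 'c'

Best match: offset=5, length=2 (matching 'df' starting at position 2)
LZ77 triple: (5, 2, 'c')
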